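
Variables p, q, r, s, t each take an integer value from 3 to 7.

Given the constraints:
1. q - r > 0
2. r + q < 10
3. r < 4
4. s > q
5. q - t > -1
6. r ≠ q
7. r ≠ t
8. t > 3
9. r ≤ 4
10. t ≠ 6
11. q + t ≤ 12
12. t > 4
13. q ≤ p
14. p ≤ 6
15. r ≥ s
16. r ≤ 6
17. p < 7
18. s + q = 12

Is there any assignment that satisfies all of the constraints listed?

From constraints 9 and 15: s ≤ r ≤ 4. From constraints 13 and 14: q ≤ p ≤ 6. Hence s + q ≤ 10. But constraint 18 requires s + q = 12, and 12 > 10. Contradiction.

Unsatisfiable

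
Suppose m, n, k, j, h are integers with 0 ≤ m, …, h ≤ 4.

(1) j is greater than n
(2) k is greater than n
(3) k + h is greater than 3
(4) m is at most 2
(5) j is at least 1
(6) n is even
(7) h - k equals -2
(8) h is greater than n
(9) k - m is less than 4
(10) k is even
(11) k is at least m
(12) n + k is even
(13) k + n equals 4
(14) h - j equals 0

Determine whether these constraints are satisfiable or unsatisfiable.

Try m = 2, n = 0, k = 4, j = 2, h = 2.
Check constraint 3: k + h = 6; constraint 7: h - k = -2; constraint 9: k - m = 2. The remaining constraints are straightforward to verify.

Satisfiable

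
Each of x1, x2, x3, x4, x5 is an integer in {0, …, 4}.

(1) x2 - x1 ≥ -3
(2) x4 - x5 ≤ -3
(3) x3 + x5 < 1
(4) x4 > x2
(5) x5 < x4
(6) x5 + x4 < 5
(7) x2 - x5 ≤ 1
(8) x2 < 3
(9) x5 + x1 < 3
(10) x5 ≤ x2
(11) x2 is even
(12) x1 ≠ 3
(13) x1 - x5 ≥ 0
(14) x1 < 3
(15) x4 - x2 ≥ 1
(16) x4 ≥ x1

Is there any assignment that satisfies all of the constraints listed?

Constraints 1, 2, 13, and 15 give x4 − x2 ≥ 1, x2 − x1 ≥ -3, x1 − x5 ≥ 0, x5 − x4 ≥ 3.
Adding all 4 inequalities: the left sides telescope to 0, and the right sides sum to 1 + (-3) + 0 + 3 = 1. So 0 ≥ 1, which is false.

Unsatisfiable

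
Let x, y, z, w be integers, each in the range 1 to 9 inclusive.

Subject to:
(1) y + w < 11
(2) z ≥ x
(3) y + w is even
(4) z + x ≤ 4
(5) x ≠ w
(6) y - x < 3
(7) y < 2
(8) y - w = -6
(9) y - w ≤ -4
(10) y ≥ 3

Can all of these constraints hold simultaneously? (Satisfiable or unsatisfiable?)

Unsatisfiable

From constraint 10: y ≥ 3. From constraint 7: y ≤ 1. But 1 < 3, so no value of y works.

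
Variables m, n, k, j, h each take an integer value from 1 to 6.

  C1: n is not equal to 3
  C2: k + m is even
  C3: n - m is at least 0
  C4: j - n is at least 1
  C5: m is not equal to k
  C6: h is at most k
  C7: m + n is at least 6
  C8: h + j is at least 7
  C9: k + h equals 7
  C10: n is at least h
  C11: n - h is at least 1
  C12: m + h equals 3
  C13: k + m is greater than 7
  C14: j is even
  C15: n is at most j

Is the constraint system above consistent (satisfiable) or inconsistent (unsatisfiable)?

Satisfiable

Setting (m, n, k, j, h) = (2, 5, 6, 6, 1) satisfies everything: constraint 3: n - m = 3; constraint 4: j - n = 1, and the others follow.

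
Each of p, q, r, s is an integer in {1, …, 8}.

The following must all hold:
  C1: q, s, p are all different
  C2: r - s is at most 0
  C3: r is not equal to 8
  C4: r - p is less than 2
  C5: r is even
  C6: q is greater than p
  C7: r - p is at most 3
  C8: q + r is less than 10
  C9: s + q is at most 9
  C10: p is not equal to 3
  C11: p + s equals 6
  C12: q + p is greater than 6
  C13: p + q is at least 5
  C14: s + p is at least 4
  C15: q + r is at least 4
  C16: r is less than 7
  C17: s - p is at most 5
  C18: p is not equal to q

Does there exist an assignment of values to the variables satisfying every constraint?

Take p = 2, q = 5, r = 2, s = 4. Then constraint 2: r - s = -2; constraint 4: r - p = 0, and every other listed constraint is also met.

Satisfiable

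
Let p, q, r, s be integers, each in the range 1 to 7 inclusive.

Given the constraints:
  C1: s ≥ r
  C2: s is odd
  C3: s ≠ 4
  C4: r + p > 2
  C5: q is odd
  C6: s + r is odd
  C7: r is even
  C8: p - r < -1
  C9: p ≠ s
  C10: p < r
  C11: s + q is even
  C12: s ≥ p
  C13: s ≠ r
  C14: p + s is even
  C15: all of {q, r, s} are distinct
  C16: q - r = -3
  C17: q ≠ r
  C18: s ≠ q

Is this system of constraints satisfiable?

The assignment p = 1, q = 1, r = 4, s = 7 works:
  constraint 4 holds since r + p = 5.
  constraint 8 holds since p - r = -3.
  constraint 16 holds since q - r = -3.
The rest check out directly.

Satisfiable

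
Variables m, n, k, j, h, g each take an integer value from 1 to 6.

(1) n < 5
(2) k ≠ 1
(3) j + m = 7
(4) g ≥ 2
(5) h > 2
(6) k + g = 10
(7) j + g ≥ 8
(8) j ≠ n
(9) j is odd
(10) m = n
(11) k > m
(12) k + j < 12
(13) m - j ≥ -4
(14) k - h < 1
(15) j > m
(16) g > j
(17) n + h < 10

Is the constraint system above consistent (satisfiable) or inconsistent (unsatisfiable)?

Satisfiable

One satisfying assignment is m = 2, n = 2, k = 4, j = 5, h = 6, g = 6.
For the less obvious constraints — constraint 3: j + m = 7; constraint 6: k + g = 10 — and the others hold by inspection.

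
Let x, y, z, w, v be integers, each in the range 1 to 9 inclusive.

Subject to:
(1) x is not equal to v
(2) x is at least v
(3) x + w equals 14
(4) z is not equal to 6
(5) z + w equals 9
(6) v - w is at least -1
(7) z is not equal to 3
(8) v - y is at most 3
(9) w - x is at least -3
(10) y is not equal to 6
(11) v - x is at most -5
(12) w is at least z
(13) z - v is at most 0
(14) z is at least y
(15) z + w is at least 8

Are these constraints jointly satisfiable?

Unsatisfiable

Constraints 6, 9, and 11 give w − x ≥ -3, x − v ≥ 5, v − w ≥ -1.
Adding all 3 inequalities: the left sides telescope to 0, and the right sides sum to (-3) + 5 + (-1) = 1. So 0 ≥ 1, which is false.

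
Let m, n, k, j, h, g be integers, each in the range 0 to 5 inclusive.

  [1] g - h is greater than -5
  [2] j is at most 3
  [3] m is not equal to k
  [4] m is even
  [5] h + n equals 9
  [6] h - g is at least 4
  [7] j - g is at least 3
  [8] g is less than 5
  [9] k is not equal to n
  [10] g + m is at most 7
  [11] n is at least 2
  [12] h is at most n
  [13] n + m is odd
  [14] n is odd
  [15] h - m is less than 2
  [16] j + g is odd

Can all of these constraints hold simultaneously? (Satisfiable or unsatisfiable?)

Take m = 4, n = 5, k = 1, j = 3, h = 4, g = 0. Then constraint 1: g - h = -4; constraint 5: h + n = 9, and every other listed constraint is also met.

Satisfiable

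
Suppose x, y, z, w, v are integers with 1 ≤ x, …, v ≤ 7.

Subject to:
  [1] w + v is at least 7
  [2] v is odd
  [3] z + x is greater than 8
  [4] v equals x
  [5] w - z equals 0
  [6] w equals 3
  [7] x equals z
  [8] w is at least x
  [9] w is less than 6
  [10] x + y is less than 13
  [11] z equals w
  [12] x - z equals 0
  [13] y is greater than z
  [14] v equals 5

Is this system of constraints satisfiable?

Unsatisfiable

Constraint 14 fixes v = 5 and constraint 6 fixes w = 3. Constraints 4, 7, and 11 give v = x = z = w, so v = w. But 5 ≠ 3 — contradiction.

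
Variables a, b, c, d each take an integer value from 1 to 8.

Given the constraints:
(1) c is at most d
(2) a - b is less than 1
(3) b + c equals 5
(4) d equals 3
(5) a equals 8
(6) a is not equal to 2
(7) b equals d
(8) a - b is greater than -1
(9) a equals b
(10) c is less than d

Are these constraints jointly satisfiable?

Unsatisfiable

Constraint 5 fixes a = 8 and constraint 4 fixes d = 3. Constraints 7 and 9 give a = b = d, so a = d. But 8 ≠ 3 — contradiction.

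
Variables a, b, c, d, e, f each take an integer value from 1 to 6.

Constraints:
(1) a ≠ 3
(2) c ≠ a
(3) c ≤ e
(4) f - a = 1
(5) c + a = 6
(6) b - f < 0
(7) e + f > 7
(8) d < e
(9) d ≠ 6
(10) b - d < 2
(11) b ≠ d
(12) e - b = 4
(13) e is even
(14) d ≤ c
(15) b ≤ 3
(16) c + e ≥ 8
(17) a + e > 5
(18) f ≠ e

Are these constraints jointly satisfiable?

Satisfiable

One satisfying assignment is a = 2, b = 2, c = 4, d = 1, e = 6, f = 3.
For the less obvious constraints — constraint 4: f - a = 1; constraint 5: c + a = 6; constraint 6: b - f = -1 — and the others hold by inspection.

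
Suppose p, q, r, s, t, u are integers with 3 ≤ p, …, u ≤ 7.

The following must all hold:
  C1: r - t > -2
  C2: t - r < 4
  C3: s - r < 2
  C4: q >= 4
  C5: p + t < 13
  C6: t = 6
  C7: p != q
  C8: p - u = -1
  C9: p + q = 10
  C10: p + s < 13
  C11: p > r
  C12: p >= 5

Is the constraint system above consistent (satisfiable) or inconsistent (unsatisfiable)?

One satisfying assignment is p = 6, q = 4, r = 5, s = 5, t = 6, u = 7.
For the less obvious constraints — constraint 1: r - t = -1; constraint 2: t - r = 1; constraint 3: s - r = 0 — and the others hold by inspection.

Satisfiable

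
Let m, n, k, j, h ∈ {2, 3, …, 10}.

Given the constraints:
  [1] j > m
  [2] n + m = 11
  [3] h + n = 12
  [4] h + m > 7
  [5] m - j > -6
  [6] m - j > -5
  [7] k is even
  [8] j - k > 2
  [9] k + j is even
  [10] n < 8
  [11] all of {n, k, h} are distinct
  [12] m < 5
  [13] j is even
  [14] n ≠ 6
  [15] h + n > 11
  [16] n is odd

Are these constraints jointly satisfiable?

Satisfiable

Setting (m, n, k, j, h) = (4, 7, 4, 8, 5) satisfies everything: constraint 2: n + m = 11; constraint 3: h + n = 12; constraint 4: h + m = 9, and the others follow.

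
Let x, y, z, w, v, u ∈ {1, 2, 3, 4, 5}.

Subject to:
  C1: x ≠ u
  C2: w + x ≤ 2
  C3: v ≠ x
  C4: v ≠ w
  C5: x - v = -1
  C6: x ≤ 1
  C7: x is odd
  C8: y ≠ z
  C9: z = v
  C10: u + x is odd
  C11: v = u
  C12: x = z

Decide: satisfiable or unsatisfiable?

Unsatisfiable

From constraints 9, 11, and 12, x = z = v = u, so x = u. But constraint 1 says x ≠ u. Contradiction.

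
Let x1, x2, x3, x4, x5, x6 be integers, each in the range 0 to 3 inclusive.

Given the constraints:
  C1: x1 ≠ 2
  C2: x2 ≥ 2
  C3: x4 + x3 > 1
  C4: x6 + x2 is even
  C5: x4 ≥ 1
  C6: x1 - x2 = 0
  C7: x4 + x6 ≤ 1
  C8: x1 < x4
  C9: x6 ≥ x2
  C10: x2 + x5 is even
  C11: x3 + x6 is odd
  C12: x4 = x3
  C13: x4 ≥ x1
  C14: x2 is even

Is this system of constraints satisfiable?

Unsatisfiable

From constraint 5: x4 ≥ 1. From constraints 2 and 9: x6 ≥ x2 ≥ 2. Hence x4 + x6 ≥ 3. But constraint 7 requires x4 + x6 ≤ 1, and 1 < 3. Contradiction.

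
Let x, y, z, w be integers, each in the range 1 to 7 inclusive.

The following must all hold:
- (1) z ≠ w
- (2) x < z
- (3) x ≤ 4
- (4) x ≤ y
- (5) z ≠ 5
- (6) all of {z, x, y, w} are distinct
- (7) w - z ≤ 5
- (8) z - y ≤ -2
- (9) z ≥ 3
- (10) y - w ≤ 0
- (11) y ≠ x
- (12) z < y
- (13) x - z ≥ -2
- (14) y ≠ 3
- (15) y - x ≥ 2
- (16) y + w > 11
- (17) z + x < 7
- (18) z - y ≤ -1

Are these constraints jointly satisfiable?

The assignment x = 2, y = 6, z = 4, w = 7 works:
  constraint 7 holds since w - z = 3.
  constraint 8 holds since z - y = -2.
The rest check out directly.

Satisfiable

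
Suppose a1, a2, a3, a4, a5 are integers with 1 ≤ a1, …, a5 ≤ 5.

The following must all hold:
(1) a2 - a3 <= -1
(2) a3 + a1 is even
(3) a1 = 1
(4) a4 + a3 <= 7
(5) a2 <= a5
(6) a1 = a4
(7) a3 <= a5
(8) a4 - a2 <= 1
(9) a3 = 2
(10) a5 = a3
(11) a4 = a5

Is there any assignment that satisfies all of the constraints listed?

Unsatisfiable

Constraint 3 fixes a1 = 1 and constraint 9 fixes a3 = 2. Constraints 6, 10, and 11 give a1 = a4 = a5 = a3, so a1 = a3. But 1 ≠ 2 — contradiction.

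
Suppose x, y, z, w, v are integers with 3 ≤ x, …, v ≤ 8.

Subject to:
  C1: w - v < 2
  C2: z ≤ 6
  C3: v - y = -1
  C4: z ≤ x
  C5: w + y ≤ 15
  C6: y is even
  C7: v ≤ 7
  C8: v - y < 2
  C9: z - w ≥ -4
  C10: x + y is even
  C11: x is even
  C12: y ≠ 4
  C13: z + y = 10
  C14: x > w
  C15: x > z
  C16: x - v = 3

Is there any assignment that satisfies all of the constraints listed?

Take x = 8, y = 6, z = 4, w = 6, v = 5. Then constraint 1: w - v = 1; constraint 3: v - y = -1; constraint 5: w + y = 12, and every other listed constraint is also met.

Satisfiable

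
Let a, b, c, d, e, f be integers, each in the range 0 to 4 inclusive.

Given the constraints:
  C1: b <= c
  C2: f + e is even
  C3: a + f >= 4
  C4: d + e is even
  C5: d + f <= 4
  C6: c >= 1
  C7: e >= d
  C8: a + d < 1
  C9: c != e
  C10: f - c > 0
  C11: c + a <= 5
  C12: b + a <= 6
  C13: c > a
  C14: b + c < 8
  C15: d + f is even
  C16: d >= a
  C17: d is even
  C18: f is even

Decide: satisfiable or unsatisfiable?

Satisfiable

Try a = 0, b = 3, c = 3, d = 0, e = 0, f = 4.
Check constraint 3: a + f = 4; constraint 5: d + f = 4. The remaining constraints are straightforward to verify.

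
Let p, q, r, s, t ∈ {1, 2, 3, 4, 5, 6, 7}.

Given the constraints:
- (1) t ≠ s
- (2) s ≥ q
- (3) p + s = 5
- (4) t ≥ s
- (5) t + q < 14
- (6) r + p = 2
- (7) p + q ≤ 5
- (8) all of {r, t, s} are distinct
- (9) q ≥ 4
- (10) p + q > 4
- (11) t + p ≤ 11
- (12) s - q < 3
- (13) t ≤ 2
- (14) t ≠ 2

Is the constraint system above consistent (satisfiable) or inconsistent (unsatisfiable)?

From constraints 2 and 9: s ≥ q and q ≥ 4, so s ≥ 4. From constraints 4 and 13: s ≤ t and t ≤ 2, so s ≤ 2. But 2 < 4, so no value of s works.

Unsatisfiable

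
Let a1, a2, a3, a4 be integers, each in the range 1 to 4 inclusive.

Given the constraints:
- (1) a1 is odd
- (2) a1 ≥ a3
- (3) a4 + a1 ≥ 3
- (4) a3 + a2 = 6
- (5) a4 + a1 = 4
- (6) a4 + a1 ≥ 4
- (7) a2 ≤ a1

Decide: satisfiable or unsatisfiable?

Setting (a1, a2, a3, a4) = (3, 3, 3, 1) satisfies everything: constraint 3: a4 + a1 = 4; constraint 4: a3 + a2 = 6, and the others follow.

Satisfiable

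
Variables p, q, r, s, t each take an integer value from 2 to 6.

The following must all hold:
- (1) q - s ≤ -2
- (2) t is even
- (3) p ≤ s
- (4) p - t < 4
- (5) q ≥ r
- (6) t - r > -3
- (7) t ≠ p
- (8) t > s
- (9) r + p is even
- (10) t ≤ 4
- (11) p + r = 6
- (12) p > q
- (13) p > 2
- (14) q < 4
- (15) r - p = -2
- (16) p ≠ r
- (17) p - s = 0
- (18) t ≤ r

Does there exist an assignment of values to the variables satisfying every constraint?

Constraints 3, 5, 8, 12, and 18 give q < p, p ≤ s, s < t, t ≤ r, r ≤ q. Chaining: q < p ≤ s < t ≤ r ≤ q, which forces q < q — impossible.

Unsatisfiable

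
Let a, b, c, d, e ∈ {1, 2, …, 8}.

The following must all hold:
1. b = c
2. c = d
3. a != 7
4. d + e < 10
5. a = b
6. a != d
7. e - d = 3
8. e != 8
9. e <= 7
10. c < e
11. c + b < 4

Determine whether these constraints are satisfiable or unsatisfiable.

Unsatisfiable

From constraints 1, 2, and 5, a = b = c = d, so a = d. But constraint 6 says a ≠ d. Contradiction.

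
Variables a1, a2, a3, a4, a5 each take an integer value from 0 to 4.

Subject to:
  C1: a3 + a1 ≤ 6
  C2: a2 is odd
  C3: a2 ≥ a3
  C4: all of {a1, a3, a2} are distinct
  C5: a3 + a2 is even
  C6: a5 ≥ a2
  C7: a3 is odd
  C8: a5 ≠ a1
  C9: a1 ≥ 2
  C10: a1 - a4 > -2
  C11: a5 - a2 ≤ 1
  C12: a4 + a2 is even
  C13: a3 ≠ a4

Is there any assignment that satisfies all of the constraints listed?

The assignment a1 = 2, a2 = 3, a3 = 1, a4 = 3, a5 = 4 works:
  constraint 1 holds since a3 + a1 = 3.
  constraint 10 holds since a1 - a4 = -1.
The rest check out directly.

Satisfiable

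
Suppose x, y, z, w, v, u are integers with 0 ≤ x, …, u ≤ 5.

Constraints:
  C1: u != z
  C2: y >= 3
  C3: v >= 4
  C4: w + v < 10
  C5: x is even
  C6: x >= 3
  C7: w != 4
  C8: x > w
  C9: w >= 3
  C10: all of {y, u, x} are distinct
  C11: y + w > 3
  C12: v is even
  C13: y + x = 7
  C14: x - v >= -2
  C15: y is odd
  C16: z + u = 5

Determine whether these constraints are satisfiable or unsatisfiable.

The assignment x = 4, y = 3, z = 3, w = 3, v = 4, u = 2 works:
  constraint 4 holds since w + v = 7.
  constraint 11 holds since y + w = 6.
The rest check out directly.

Satisfiable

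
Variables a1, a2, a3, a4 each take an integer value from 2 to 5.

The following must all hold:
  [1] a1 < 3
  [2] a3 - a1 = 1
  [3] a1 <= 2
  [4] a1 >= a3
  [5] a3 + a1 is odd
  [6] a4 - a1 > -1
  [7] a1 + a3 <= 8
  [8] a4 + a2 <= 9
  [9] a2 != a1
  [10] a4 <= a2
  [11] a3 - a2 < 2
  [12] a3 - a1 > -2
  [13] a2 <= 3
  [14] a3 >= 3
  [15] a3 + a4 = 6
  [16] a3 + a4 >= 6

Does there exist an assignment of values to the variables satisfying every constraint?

Unsatisfiable

From constraints 3 and 4: a3 ≤ a1 ≤ 2. From constraints 10 and 13: a4 ≤ a2 ≤ 3. Hence a3 + a4 ≤ 5. But constraint 16 requires a3 + a4 ≥ 6, and 6 > 5. Contradiction.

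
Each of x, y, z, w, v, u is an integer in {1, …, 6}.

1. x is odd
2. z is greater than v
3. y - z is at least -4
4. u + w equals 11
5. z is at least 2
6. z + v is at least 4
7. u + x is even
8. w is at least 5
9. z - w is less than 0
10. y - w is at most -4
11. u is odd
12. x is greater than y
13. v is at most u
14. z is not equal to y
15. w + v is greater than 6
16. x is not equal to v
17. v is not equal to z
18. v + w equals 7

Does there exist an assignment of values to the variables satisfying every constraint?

Satisfiable

One satisfying assignment is x = 3, y = 1, z = 3, w = 6, v = 1, u = 5.
For the less obvious constraints — constraint 3: y - z = -2; constraint 4: u + w = 11 — and the others hold by inspection.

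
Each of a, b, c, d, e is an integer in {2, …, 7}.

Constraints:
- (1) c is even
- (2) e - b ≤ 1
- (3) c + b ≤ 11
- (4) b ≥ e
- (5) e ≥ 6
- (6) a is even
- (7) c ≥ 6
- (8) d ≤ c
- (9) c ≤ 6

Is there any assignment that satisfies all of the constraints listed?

From constraint 7: c ≥ 6. From constraints 4 and 5: b ≥ e ≥ 6. Hence c + b ≥ 12. But constraint 3 requires c + b ≤ 11, and 11 < 12. Contradiction.

Unsatisfiable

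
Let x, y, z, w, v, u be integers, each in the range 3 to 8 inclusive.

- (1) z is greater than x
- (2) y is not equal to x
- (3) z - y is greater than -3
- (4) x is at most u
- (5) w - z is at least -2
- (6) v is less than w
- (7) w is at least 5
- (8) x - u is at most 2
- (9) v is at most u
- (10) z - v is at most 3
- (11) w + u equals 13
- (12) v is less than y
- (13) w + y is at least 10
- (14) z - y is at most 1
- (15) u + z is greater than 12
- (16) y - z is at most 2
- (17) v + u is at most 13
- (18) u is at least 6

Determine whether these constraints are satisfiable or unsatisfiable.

Satisfiable

One satisfying assignment is x = 6, y = 7, z = 7, w = 6, v = 4, u = 7.
For the less obvious constraints — constraint 3: z - y = 0; constraint 5: w - z = -1; constraint 8: x - u = -1 — and the others hold by inspection.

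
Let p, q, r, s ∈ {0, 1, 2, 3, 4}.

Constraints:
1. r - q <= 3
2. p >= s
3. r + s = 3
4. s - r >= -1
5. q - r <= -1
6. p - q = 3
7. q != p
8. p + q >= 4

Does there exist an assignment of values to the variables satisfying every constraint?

Setting (p, q, r, s) = (4, 1, 2, 1) satisfies everything: constraint 1: r - q = 1; constraint 3: r + s = 3; constraint 4: s - r = -1, and the others follow.

Satisfiable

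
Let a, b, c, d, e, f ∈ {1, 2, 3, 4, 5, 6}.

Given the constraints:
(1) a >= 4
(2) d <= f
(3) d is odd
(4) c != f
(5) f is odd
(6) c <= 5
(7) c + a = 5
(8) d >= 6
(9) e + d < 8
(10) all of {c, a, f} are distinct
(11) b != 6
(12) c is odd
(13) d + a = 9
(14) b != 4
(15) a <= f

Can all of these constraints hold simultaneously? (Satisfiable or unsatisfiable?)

From constraint 8: d ≥ 6. From constraint 1: a ≥ 4. Hence d + a ≥ 10. But constraint 13 requires d + a = 9, and 9 < 10. Contradiction.

Unsatisfiable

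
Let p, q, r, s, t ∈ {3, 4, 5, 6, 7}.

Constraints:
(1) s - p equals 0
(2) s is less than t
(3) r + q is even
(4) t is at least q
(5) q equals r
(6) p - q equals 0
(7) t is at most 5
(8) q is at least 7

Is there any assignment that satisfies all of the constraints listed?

From constraint 8: q ≥ 7. From constraints 4 and 7: q ≤ t and t ≤ 5, so q ≤ 5. But 5 < 7, so no value of q works.

Unsatisfiable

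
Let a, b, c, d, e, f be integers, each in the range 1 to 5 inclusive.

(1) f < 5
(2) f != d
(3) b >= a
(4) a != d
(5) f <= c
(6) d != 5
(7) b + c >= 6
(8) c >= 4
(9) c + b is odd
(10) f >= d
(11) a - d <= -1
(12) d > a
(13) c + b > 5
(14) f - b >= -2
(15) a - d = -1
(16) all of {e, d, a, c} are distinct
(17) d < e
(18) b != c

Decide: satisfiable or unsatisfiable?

Try a = 1, b = 3, c = 4, d = 2, e = 3, f = 4.
Check constraint 7: b + c = 7; constraint 11: a - d = -1; constraint 13: c + b = 7. The remaining constraints are straightforward to verify.

Satisfiable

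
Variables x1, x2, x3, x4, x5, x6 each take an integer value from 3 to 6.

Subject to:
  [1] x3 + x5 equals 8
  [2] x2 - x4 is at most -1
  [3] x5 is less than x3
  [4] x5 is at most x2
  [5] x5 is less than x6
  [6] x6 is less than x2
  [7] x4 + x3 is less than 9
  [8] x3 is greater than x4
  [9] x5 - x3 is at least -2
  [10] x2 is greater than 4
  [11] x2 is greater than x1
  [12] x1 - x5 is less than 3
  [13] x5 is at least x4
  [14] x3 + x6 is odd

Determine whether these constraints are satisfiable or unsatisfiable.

Constraints 2, 5, 6, and 13 give x2 < x4, x4 ≤ x5, x5 < x6, x6 < x2. Chaining: x2 < x4 ≤ x5 < x6 < x2, which forces x2 < x2 — impossible.

Unsatisfiable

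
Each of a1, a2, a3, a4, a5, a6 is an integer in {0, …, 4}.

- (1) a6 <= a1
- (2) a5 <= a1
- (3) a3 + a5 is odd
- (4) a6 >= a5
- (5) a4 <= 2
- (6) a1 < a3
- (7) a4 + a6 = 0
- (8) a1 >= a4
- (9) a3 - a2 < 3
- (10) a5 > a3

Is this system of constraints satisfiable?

Constraints 1, 4, 6, and 10 give a3 < a5, a5 ≤ a6, a6 ≤ a1, a1 < a3. Chaining: a3 < a5 ≤ a6 ≤ a1 < a3, which forces a3 < a3 — impossible.

Unsatisfiable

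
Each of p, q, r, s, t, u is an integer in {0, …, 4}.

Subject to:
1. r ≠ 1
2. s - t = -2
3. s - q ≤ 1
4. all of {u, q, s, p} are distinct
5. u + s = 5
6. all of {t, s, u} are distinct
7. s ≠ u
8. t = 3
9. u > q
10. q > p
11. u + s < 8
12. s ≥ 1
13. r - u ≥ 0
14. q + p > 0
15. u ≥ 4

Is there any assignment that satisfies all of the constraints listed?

Take p = 0, q = 2, r = 4, s = 1, t = 3, u = 4. Then constraint 2: s - t = -2; constraint 3: s - q = -1; constraint 5: u + s = 5, and every other listed constraint is also met.

Satisfiable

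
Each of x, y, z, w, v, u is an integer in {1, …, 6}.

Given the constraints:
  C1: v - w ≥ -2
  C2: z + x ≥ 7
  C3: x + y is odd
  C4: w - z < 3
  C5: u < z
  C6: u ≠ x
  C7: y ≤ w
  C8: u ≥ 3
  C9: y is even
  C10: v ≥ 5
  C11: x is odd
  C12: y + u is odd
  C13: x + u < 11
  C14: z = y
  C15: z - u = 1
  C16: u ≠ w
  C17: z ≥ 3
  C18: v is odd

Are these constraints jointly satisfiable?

The assignment x = 5, y = 4, z = 4, w = 4, v = 5, u = 3 works:
  constraint 1 holds since v - w = 1.
  constraint 2 holds since z + x = 9.
The rest check out directly.

Satisfiable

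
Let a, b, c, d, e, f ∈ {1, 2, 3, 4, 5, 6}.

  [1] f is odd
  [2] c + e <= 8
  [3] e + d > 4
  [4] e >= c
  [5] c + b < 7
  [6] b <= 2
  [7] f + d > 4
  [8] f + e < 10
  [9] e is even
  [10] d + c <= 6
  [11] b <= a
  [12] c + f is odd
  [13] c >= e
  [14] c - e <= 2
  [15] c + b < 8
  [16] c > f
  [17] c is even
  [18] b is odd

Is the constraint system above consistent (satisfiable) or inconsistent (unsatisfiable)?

Satisfiable

Setting (a, b, c, d, e, f) = (4, 1, 4, 2, 4, 3) satisfies everything: constraint 2: c + e = 8; constraint 3: e + d = 6; constraint 5: c + b = 5, and the others follow.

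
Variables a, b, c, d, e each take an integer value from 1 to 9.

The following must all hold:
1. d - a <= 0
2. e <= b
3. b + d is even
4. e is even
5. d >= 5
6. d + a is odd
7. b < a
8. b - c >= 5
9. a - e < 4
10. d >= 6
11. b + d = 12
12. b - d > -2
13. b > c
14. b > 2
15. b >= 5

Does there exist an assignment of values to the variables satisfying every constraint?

Satisfiable

The assignment a = 7, b = 6, c = 1, d = 6, e = 6 works:
  constraint 1 holds since d - a = -1.
  constraint 8 holds since b - c = 5.
  constraint 9 holds since a - e = 1.
The rest check out directly.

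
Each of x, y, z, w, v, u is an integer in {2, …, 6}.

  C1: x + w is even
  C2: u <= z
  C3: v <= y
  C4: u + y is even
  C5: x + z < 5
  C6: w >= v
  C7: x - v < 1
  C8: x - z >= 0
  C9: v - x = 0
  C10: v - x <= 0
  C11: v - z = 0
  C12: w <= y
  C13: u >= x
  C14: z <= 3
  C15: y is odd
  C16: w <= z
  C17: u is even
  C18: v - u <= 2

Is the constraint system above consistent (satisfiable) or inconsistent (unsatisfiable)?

Unsatisfiable

Constraint 17 makes u even and constraint 15 makes y odd, so u + y must be odd. Constraint 4 says u + y is even — contradiction.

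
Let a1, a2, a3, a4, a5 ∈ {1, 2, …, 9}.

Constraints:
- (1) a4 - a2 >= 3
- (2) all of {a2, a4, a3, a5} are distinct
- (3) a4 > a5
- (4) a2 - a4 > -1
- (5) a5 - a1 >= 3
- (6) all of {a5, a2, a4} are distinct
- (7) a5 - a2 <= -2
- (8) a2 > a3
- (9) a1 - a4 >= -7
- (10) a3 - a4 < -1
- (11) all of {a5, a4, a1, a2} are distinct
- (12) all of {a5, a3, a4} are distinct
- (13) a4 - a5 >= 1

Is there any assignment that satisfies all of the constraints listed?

Constraints 1, 5, 7, and 9 give a1 − a4 ≥ -7, a4 − a2 ≥ 3, a2 − a5 ≥ 2, a5 − a1 ≥ 3.
Adding all 4 inequalities: the left sides telescope to 0, and the right sides sum to (-7) + 3 + 2 + 3 = 1. So 0 ≥ 1, which is false.

Unsatisfiable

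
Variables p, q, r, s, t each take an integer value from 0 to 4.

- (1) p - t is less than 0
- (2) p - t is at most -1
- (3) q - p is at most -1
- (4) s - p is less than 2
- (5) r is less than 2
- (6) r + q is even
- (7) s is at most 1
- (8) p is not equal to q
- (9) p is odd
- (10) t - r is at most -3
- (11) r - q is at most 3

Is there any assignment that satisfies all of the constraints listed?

Unsatisfiable

Constraints 2, 3, 10, and 11 give q − r ≥ -3, r − t ≥ 3, t − p ≥ 1, p − q ≥ 1.
Adding all 4 inequalities: the left sides telescope to 0, and the right sides sum to (-3) + 3 + 1 + 1 = 2. So 0 ≥ 2, which is false.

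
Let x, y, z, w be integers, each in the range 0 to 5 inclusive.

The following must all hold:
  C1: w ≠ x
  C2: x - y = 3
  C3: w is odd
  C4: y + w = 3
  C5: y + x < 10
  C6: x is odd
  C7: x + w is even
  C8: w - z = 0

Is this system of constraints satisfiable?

Satisfiable

The assignment x = 5, y = 2, z = 1, w = 1 works:
  constraint 2 holds since x - y = 3.
  constraint 4 holds since y + w = 3.
The rest check out directly.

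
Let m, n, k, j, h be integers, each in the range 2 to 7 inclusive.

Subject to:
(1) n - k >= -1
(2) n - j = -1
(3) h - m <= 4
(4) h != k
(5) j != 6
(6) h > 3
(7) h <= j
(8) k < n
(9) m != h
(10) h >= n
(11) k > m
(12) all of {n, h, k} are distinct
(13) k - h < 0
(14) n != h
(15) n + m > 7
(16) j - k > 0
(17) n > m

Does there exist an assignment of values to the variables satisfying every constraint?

Satisfiable

Take m = 3, n = 6, k = 5, j = 7, h = 7. Then constraint 1: n - k = 1; constraint 2: n - j = -1; constraint 3: h - m = 4, and every other listed constraint is also met.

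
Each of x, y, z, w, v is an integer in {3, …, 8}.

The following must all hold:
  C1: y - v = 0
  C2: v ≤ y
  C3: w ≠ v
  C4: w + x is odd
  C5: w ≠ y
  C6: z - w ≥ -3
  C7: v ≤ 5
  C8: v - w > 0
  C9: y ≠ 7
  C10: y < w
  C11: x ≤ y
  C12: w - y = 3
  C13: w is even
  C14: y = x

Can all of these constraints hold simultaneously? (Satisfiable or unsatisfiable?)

Constraints 2, 8, and 10 give w < v, v ≤ y, y < w. Chaining: w < v ≤ y < w, which forces w < w — impossible.

Unsatisfiable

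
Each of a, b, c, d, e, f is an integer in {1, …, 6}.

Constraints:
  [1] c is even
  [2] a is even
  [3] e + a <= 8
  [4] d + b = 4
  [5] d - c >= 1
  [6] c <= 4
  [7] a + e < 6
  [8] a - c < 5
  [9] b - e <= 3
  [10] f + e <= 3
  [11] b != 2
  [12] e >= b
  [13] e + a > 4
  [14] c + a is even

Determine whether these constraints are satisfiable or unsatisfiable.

Satisfiable

Take a = 4, b = 1, c = 2, d = 3, e = 1, f = 1. Then constraint 3: e + a = 5; constraint 4: d + b = 4, and every other listed constraint is also met.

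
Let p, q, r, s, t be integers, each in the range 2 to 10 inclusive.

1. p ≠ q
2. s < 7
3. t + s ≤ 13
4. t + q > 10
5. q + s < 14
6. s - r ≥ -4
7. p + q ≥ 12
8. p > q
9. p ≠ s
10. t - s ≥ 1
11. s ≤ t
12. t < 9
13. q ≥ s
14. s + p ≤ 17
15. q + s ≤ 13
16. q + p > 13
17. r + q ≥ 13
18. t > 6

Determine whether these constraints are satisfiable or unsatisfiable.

Satisfiable

The assignment p = 9, q = 6, r = 8, s = 6, t = 7 works:
  constraint 3 holds since t + s = 13.
  constraint 4 holds since t + q = 13.
  constraint 5 holds since q + s = 12.
The rest check out directly.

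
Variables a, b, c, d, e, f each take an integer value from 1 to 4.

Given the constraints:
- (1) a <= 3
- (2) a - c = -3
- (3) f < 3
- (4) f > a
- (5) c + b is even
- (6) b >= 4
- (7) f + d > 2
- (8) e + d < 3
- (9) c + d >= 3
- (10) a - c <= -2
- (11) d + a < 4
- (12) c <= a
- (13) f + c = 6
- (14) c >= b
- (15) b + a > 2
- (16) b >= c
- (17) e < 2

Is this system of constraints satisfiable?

From constraints 6 and 14: c ≥ b and b ≥ 4, so c ≥ 4. From constraints 1 and 12: c ≤ a and a ≤ 3, so c ≤ 3. But 3 < 4, so no value of c works.

Unsatisfiable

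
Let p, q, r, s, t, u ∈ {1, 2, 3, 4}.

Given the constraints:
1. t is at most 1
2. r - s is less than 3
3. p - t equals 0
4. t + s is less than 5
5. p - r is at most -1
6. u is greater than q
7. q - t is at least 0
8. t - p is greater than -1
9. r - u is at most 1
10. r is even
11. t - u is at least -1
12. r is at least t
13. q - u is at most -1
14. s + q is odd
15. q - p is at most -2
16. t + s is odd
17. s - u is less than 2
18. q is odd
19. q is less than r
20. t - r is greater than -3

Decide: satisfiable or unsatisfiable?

Unsatisfiable

Constraints 5, 7, 9, 11, and 15 give t − u ≥ -1, u − r ≥ -1, r − p ≥ 1, p − q ≥ 2, q − t ≥ 0.
Adding all 5 inequalities: the left sides telescope to 0, and the right sides sum to (-1) + (-1) + 1 + 2 + 0 = 1. So 0 ≥ 1, which is false.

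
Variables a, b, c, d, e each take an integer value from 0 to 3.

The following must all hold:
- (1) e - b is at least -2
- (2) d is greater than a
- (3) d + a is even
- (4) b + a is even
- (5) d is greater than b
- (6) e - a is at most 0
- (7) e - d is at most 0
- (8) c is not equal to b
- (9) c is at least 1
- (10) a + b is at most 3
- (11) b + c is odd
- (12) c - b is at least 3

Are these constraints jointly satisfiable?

Satisfiable

Try a = 0, b = 0, c = 3, d = 2, e = 0.
Check constraint 1: e - b = 0; constraint 6: e - a = 0. The remaining constraints are straightforward to verify.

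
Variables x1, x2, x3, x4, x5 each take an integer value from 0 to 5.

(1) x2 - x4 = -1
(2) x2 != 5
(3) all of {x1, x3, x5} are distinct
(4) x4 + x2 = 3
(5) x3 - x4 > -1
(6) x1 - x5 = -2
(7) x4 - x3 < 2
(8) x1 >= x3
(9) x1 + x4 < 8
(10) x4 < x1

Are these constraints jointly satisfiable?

Satisfiable

The assignment x1 = 3, x2 = 1, x3 = 2, x4 = 2, x5 = 5 works:
  constraint 1 holds since x2 - x4 = -1.
  constraint 4 holds since x4 + x2 = 3.
  constraint 5 holds since x3 - x4 = 0.
The rest check out directly.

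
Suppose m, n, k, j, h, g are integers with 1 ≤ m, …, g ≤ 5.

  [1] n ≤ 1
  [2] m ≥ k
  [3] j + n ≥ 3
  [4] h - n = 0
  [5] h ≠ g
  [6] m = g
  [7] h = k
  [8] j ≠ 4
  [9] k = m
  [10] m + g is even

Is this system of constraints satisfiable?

From constraints 6, 7, and 9, h = k = m = g, so h = g. But constraint 5 says h ≠ g. Contradiction.

Unsatisfiable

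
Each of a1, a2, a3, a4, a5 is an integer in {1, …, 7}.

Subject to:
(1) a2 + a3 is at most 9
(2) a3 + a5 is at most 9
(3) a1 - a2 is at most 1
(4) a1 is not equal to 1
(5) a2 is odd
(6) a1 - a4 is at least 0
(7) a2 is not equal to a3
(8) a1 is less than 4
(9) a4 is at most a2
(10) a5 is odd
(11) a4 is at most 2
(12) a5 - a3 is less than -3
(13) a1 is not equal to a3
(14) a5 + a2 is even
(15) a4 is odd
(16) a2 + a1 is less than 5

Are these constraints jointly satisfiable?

Satisfiable

Try a1 = 2, a2 = 1, a3 = 5, a4 = 1, a5 = 1.
Check constraint 1: a2 + a3 = 6; constraint 2: a3 + a5 = 6. The remaining constraints are straightforward to verify.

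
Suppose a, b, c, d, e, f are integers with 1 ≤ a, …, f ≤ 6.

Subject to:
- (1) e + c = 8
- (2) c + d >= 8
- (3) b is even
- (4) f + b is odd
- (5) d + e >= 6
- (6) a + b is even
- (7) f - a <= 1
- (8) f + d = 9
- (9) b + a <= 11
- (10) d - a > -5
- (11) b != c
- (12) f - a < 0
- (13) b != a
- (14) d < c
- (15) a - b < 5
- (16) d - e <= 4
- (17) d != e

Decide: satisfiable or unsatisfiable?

One satisfying assignment is a = 6, b = 2, c = 6, d = 4, e = 2, f = 5.
For the less obvious constraints — constraint 1: e + c = 8; constraint 2: c + d = 10; constraint 5: d + e = 6 — and the others hold by inspection.

Satisfiable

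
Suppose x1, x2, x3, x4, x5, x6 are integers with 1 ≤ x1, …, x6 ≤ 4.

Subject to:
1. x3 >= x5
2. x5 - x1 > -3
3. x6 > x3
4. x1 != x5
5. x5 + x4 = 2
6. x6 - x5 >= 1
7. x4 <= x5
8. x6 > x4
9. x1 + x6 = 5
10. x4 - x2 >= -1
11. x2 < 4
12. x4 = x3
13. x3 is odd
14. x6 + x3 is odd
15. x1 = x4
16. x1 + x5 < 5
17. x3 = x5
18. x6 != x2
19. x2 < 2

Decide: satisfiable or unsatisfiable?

Unsatisfiable

From constraints 12, 15, and 17, x1 = x4 = x3 = x5, so x1 = x5. But constraint 4 says x1 ≠ x5. Contradiction.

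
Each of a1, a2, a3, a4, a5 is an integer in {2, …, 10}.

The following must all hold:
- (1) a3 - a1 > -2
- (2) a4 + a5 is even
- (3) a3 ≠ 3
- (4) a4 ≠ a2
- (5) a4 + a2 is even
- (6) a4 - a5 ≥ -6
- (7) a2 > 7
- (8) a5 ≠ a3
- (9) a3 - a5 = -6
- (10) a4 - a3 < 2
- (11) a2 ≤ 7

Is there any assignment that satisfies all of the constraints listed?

Unsatisfiable

From constraint 7: a2 ≥ 8. From constraint 11: a2 ≤ 7. But 7 < 8, so no value of a2 works.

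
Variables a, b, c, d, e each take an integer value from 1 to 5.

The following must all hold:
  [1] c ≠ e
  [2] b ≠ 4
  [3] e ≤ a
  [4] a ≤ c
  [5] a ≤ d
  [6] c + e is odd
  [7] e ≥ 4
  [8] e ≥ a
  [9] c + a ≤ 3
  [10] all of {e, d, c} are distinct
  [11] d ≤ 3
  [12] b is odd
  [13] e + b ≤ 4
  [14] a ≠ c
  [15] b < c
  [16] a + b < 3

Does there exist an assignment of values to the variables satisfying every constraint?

From constraints 3 and 7: a ≥ e and e ≥ 4, so a ≥ 4. From constraints 5 and 11: a ≤ d and d ≤ 3, so a ≤ 3. But 3 < 4, so no value of a works.

Unsatisfiable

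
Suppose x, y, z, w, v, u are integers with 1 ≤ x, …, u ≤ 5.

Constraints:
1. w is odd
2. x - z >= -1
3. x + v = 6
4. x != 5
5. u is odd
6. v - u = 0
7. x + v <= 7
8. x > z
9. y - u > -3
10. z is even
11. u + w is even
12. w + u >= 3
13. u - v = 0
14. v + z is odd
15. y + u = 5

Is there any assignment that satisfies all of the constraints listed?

Satisfiable

The assignment x = 3, y = 2, z = 2, w = 1, v = 3, u = 3 works:
  constraint 2 holds since x - z = 1.
  constraint 3 holds since x + v = 6.
  constraint 6 holds since v - u = 0.
The rest check out directly.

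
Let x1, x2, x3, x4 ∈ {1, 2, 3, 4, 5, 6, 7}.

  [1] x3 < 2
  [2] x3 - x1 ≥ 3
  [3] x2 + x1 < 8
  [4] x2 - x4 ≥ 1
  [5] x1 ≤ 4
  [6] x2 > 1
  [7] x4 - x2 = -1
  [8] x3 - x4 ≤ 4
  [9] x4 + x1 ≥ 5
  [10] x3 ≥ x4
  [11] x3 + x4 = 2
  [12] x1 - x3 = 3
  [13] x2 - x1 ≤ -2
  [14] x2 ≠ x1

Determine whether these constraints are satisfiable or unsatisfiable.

Unsatisfiable

Constraints 2, 4, 8, and 13 give x3 − x1 ≥ 3, x1 − x2 ≥ 2, x2 − x4 ≥ 1, x4 − x3 ≥ -4.
Adding all 4 inequalities: the left sides telescope to 0, and the right sides sum to 3 + 2 + 1 + (-4) = 2. So 0 ≥ 2, which is false.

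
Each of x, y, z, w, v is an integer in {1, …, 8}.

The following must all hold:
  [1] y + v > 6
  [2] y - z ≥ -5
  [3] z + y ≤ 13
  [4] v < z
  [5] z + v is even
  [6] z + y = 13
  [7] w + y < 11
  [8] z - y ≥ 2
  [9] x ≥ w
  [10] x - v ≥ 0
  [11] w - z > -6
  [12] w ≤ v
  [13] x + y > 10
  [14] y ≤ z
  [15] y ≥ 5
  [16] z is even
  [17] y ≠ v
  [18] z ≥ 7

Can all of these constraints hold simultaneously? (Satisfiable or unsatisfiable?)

Satisfiable

The assignment x = 7, y = 5, z = 8, w = 3, v = 4 works:
  constraint 1 holds since y + v = 9.
  constraint 2 holds since y - z = -3.
The rest check out directly.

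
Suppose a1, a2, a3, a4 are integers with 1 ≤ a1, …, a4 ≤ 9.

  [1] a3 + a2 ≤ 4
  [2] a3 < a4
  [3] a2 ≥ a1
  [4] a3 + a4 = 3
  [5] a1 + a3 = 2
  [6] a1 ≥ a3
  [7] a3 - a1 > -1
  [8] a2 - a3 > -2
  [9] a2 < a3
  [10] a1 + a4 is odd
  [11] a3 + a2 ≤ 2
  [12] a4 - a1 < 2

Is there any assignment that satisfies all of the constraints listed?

Unsatisfiable

Constraints 3, 6, and 9 give a2 < a3, a3 ≤ a1, a1 ≤ a2. Chaining: a2 < a3 ≤ a1 ≤ a2, which forces a2 < a2 — impossible.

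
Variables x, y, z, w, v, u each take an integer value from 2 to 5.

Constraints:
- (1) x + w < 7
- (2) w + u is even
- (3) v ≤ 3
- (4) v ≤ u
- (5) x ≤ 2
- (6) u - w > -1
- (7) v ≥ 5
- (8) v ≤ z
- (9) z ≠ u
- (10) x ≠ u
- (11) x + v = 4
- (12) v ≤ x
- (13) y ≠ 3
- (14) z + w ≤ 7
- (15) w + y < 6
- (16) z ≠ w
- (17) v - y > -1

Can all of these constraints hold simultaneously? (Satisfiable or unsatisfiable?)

From constraints 7 and 12: x ≥ v and v ≥ 5, so x ≥ 5. From constraint 5: x ≤ 2. But 2 < 5, so no value of x works.

Unsatisfiable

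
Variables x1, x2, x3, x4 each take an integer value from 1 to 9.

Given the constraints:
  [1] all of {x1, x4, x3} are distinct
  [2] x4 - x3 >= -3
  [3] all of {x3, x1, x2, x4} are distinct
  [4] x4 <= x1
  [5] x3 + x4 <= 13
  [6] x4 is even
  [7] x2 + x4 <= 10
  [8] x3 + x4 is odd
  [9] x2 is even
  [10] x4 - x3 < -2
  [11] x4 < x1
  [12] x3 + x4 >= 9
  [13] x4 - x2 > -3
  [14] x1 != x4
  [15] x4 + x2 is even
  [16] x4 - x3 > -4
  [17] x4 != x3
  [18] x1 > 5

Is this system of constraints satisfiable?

Satisfiable

Take x1 = 9, x2 = 6, x3 = 7, x4 = 4. Then constraint 2: x4 - x3 = -3; constraint 5: x3 + x4 = 11; constraint 7: x2 + x4 = 10, and every other listed constraint is also met.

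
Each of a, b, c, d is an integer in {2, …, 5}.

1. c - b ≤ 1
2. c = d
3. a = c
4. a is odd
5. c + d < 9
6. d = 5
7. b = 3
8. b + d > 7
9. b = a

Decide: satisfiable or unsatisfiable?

Unsatisfiable

Constraint 7 fixes b = 3 and constraint 6 fixes d = 5. Constraints 2, 3, and 9 give b = a = c = d, so b = d. But 3 ≠ 5 — contradiction.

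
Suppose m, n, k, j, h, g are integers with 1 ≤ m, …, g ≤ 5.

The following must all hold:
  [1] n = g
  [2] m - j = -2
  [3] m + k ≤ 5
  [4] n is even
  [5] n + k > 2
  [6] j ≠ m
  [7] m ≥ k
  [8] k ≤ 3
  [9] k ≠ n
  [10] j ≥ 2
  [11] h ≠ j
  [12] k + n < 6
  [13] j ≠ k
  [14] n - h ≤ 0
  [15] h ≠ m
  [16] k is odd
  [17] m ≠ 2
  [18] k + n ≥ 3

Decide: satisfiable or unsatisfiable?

Take m = 3, n = 4, k = 1, j = 5, h = 4, g = 4. Then constraint 2: m - j = -2; constraint 3: m + k = 4, and every other listed constraint is also met.

Satisfiable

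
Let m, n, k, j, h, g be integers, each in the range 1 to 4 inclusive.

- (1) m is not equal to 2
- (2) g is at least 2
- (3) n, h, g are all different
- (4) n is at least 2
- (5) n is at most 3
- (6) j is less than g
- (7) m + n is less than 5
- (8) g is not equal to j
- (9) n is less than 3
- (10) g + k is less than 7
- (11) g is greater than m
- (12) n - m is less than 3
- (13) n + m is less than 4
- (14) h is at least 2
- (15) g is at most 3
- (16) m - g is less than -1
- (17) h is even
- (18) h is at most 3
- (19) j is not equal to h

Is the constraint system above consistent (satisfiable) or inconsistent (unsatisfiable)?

Constraints 2, 4, 5, 14, 15, and 18 confine each of n, h, g to the 2 values {2, 3}.
Constraint 3 requires all 3 of them to be distinct, but only 2 values are available — impossible by the pigeonhole principle.

Unsatisfiable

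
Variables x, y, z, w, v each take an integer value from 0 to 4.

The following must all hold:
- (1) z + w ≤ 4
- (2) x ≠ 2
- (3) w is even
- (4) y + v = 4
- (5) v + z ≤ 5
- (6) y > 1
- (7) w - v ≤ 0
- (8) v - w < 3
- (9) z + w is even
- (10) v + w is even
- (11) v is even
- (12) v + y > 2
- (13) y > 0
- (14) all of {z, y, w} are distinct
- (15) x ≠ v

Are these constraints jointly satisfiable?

The assignment x = 4, y = 4, z = 2, w = 0, v = 0 works:
  constraint 1 holds since z + w = 2.
  constraint 4 holds since y + v = 4.
  constraint 5 holds since v + z = 2.
The rest check out directly.

Satisfiable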